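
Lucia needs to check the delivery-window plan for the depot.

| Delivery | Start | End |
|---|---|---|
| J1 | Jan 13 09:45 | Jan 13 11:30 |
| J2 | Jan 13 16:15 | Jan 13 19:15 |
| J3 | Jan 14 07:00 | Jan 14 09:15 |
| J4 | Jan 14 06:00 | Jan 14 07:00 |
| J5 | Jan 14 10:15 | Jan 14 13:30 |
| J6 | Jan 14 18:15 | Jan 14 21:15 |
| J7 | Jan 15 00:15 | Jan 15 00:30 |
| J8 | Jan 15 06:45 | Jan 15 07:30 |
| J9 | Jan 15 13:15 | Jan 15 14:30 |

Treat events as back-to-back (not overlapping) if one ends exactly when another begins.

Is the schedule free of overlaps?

Two intervals overlap when each starts before the other ends.
Sorted by start: J1, J2, J4, J3, J5, J6, J7, J8, J9.
J2 starts after J1 ends; J1 is clear from here.
J4 starts after J2 ends; J2 is clear from here.
J3 starts exactly when J4 ends (back-to-back, no overlap); J4 is clear from here.
J5 starts after J3 ends; J3 is clear from here.
J6 starts after J5 ends; J5 is clear from here.
J7 starts after J6 ends; J6 is clear from here.
J8 starts after J7 ends; J7 is clear from here.
J9 starts after J8 ends.
Every pair is clear; the schedule has no overlaps.

Yes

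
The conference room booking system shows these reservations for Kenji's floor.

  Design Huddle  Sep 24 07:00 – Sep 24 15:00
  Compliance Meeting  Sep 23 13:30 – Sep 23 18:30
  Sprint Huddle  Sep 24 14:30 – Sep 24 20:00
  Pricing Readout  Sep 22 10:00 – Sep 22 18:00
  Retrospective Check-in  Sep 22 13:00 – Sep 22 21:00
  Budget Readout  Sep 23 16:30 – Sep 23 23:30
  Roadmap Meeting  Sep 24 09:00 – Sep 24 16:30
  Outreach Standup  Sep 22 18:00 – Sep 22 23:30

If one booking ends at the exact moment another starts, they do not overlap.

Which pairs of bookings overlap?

Budget Readout & Compliance Meeting, Design Huddle & Roadmap Meeting, Design Huddle & Sprint Huddle, Outreach Standup & Retrospective Check-in, Pricing Readout & Retrospective Check-in, Roadmap Meeting & Sprint Huddle

Sorted by start: Pricing Readout, Retrospective Check-in, Outreach Standup, Compliance Meeting, Budget Readout, Design Huddle, Roadmap Meeting, Sprint Huddle.
Retrospective Check-in starts before Pricing Readout ends → Pricing Readout and Retrospective Check-in overlap.
Outreach Standup starts exactly when Pricing Readout ends (back-to-back, no overlap), so nothing later overlaps Pricing Readout either.
Outreach Standup starts before Retrospective Check-in ends → Retrospective Check-in and Outreach Standup overlap.
Compliance Meeting starts after Retrospective Check-in ends, so nothing later overlaps Retrospective Check-in either.
Compliance Meeting starts after Outreach Standup ends, so nothing later overlaps Outreach Standup either.
Budget Readout starts before Compliance Meeting ends → Compliance Meeting and Budget Readout overlap.
Design Huddle starts after Compliance Meeting ends, so nothing later overlaps Compliance Meeting either.
Design Huddle starts after Budget Readout ends, so nothing later overlaps Budget Readout either.
Roadmap Meeting starts before Design Huddle ends → Design Huddle and Roadmap Meeting overlap.
Sprint Huddle starts before Design Huddle ends → Design Huddle and Sprint Huddle overlap.
Sprint Huddle starts before Roadmap Meeting ends → Roadmap Meeting and Sprint Huddle overlap.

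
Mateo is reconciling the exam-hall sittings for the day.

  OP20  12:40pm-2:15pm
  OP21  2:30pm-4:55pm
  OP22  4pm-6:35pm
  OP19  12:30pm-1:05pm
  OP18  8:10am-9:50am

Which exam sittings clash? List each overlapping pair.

OP19 & OP20, OP21 & OP22

Sorted by start: OP18, OP19, OP20, OP21, OP22.
OP19 starts after OP18 ends, so OP18 has no further overlaps.
OP20 starts before OP19 ends → OP19 and OP20 overlap.
OP21 starts after OP19 ends, so OP19 has no further overlaps.
OP21 starts after OP20 ends, so OP20 has no further overlaps.
OP22 starts before OP21 ends → OP21 and OP22 overlap.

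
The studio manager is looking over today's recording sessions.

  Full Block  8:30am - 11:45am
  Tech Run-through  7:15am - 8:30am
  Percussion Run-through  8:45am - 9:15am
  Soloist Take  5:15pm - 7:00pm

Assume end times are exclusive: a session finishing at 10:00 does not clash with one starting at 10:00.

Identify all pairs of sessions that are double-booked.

Check each pair: they overlap iff neither finishes before the other starts.
Sorted by start: Tech Run-through, Full Block, Percussion Run-through, Soloist Take.
Full Block starts exactly when Tech Run-through ends (back-to-back, no overlap), so Tech Run-through has no further overlaps.
Percussion Run-through starts before Full Block ends → Full Block and Percussion Run-through overlap.
Soloist Take starts after Full Block ends.
Soloist Take starts after Percussion Run-through ends.

Full Block & Percussion Run-through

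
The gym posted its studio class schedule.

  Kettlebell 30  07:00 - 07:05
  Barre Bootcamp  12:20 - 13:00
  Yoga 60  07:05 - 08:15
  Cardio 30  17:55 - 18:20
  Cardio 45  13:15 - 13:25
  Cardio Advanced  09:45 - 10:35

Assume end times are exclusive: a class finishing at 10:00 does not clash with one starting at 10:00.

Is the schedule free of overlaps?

Yes

Sorted by start: Kettlebell 30, Yoga 60, Cardio Advanced, Barre Bootcamp, Cardio 45, Cardio 30.
Yoga 60 starts exactly when Kettlebell 30 ends (back-to-back, no overlap), so Kettlebell 30 has no further overlaps.
Cardio Advanced starts after Yoga 60 ends, so Yoga 60 has no further overlaps.
Barre Bootcamp starts after Cardio Advanced ends, so Cardio Advanced has no further overlaps.
Cardio 45 starts after Barre Bootcamp ends, so Barre Bootcamp has no further overlaps.
Cardio 30 starts after Cardio 45 ends.
Every pair is clear; the schedule has no overlaps.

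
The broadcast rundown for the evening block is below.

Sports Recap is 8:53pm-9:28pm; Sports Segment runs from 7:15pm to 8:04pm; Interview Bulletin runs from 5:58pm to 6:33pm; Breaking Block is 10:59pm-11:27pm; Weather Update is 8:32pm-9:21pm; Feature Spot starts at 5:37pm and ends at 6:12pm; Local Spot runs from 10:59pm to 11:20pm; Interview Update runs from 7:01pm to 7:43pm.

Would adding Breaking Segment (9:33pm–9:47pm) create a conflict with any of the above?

No — it doesn't clash with anything

Feature Spot: ends 6:12pm at or before Breaking Segment starts 9:33pm → clear.
Interview Bulletin: ends 6:33pm at or before Breaking Segment starts 9:33pm → clear.
Interview Update: ends 7:43pm at or before Breaking Segment starts 9:33pm → clear.
Sports Segment: ends 8:04pm at or before Breaking Segment starts 9:33pm → clear.
Weather Update: ends 9:21pm at or before Breaking Segment starts 9:33pm → clear.
Sports Recap: ends 9:28pm at or before Breaking Segment starts 9:33pm → clear.
Breaking Block: starts 10:59pm at or after Breaking Segment ends 9:47pm → clear.
Local Spot: starts 10:59pm at or after Breaking Segment ends 9:47pm → clear.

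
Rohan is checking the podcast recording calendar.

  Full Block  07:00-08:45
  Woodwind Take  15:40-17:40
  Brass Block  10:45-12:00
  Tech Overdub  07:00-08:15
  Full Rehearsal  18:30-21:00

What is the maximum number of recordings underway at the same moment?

Walk through starts and ends in time order (an end at T is processed before a start at T):
07:00 start Full Block → 1
07:00 start Tech Overdub → 2
08:15 end Tech Overdub → 1
08:45 end Full Block → 0
10:45 start Brass Block → 1
12:00 end Brass Block → 0
15:40 start Woodwind Take → 1
17:40 end Woodwind Take → 0
18:30 start Full Rehearsal → 1
21:00 end Full Rehearsal → 0
Peak is 2, at 07:00 (Full Block, Tech Overdub).

2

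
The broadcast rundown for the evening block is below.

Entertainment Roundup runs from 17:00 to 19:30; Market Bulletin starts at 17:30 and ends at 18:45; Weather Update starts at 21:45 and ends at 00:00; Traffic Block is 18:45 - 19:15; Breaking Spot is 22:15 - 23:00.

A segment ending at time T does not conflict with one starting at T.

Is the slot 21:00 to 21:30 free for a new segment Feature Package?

Yes — the slot is free

Entertainment Roundup: ends 19:30 at or before Feature Package starts 21:00 → clear.
Market Bulletin: ends 18:45 at or before Feature Package starts 21:00 → clear.
Traffic Block: ends 19:15 at or before Feature Package starts 21:00 → clear.
Weather Update: starts 21:45 at or after Feature Package ends 21:30 → clear.
Breaking Spot: starts 22:15 at or after Feature Package ends 21:30 → clear.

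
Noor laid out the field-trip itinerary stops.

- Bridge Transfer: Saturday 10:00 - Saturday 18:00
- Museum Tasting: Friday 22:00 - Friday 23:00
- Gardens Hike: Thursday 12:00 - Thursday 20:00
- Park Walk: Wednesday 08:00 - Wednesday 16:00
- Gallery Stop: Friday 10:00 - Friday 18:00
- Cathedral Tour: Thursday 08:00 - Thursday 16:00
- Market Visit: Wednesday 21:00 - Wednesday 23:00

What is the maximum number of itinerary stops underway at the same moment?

Sweep the timeline, counting +1 at each start and −1 at each end (ends before starts at a tie):
Wednesday 08:00 start Park Walk → 1
Wednesday 16:00 end Park Walk → 0
Wednesday 21:00 start Market Visit → 1
Wednesday 23:00 end Market Visit → 0
Thursday 08:00 start Cathedral Tour → 1
Thursday 12:00 start Gardens Hike → 2
Thursday 16:00 end Cathedral Tour → 1
Thursday 20:00 end Gardens Hike → 0
Friday 10:00 start Gallery Stop → 1
Friday 18:00 end Gallery Stop → 0
Friday 22:00 start Museum Tasting → 1
Friday 23:00 end Museum Tasting → 0
Saturday 10:00 start Bridge Transfer → 1
Saturday 18:00 end Bridge Transfer → 0
Peak is 2, at Thursday 12:00 (Cathedral Tour, Gardens Hike).

2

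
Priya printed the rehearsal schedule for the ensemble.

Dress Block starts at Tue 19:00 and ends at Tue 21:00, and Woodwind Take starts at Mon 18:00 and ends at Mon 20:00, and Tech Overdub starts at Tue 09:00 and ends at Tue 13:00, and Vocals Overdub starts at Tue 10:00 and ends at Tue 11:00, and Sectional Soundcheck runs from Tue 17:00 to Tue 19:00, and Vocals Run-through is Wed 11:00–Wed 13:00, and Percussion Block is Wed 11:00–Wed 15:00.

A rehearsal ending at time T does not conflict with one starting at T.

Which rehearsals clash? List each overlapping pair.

Sorted by start: Woodwind Take, Tech Overdub, Vocals Overdub, Sectional Soundcheck, Dress Block, Vocals Run-through, Percussion Block.
Tech Overdub starts after Woodwind Take ends, so Woodwind Take has no further overlaps.
Vocals Overdub starts before Tech Overdub ends → Tech Overdub and Vocals Overdub overlap.
Sectional Soundcheck starts after Tech Overdub ends, so Tech Overdub has no further overlaps.
Sectional Soundcheck starts after Vocals Overdub ends, so Vocals Overdub has no further overlaps.
Dress Block starts exactly when Sectional Soundcheck ends (back-to-back, no overlap), so Sectional Soundcheck has no further overlaps.
Vocals Run-through starts after Dress Block ends, so Dress Block has no further overlaps.
Percussion Block starts before Vocals Run-through ends → Vocals Run-through and Percussion Block overlap.

Percussion Block & Vocals Run-through, Tech Overdub & Vocals Overdub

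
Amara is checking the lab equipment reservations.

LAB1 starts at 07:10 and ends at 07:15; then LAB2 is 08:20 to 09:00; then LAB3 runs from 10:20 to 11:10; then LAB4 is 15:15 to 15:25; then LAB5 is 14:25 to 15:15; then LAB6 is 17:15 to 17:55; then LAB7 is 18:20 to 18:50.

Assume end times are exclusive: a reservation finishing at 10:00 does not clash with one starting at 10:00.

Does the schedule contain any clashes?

No

Sorted by start: LAB1, LAB2, LAB3, LAB5, LAB4, LAB6, LAB7.
LAB2 starts after LAB1 ends — done with LAB1.
LAB3 starts after LAB2 ends — done with LAB2.
LAB5 starts after LAB3 ends — done with LAB3.
LAB4 starts exactly when LAB5 ends (back-to-back, no overlap) — done with LAB5.
LAB6 starts after LAB4 ends — done with LAB4.
LAB7 starts after LAB6 ends.
Every pair is clear; the schedule has no overlaps.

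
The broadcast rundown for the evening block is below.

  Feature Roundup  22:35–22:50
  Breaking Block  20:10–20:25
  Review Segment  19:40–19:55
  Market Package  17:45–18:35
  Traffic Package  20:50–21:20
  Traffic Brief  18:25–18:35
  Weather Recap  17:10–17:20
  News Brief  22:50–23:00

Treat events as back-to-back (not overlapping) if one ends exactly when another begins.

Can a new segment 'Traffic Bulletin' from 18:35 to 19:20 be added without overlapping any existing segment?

Weather Recap: ends 17:20 at or before Traffic Bulletin starts 18:35 → clear.
Market Package: ends 18:35 at or before Traffic Bulletin starts 18:35 → clear.
Traffic Brief: ends 18:35 at or before Traffic Bulletin starts 18:35 → clear.
Review Segment: starts 19:40 at or after Traffic Bulletin ends 19:20 → clear.
Breaking Block: starts 20:10 at or after Traffic Bulletin ends 19:20 → clear.
Traffic Package: starts 20:50 at or after Traffic Bulletin ends 19:20 → clear.
Feature Roundup: starts 22:35 at or after Traffic Bulletin ends 19:20 → clear.
News Brief: starts 22:50 at or after Traffic Bulletin ends 19:20 → clear.

Yes — the slot is free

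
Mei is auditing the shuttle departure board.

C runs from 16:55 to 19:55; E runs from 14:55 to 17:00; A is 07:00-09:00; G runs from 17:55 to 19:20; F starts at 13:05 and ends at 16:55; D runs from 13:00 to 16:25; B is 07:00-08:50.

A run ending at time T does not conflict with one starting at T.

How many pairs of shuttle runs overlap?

6

Check each pair: they overlap iff neither finishes before the other starts.
Sorted by start: A, B, D, F, E, C, G.
B starts before A ends → A and B overlap.
D starts after A ends, so nothing later overlaps A either.
D starts after B ends, so nothing later overlaps B either.
F starts before D ends → D and F overlap.
E starts before D ends → D and E overlap.
C starts after D ends, so nothing later overlaps D either.
E starts before F ends → F and E overlap.
C starts exactly when F ends (back-to-back, no overlap), so nothing later overlaps F either.
C starts before E ends → E and C overlap.
G starts after E ends.
G starts before C ends → C and G overlap.
Overlapping pairs: A & B, C & E, C & G, D & E, D & F, E & F — 6 in total.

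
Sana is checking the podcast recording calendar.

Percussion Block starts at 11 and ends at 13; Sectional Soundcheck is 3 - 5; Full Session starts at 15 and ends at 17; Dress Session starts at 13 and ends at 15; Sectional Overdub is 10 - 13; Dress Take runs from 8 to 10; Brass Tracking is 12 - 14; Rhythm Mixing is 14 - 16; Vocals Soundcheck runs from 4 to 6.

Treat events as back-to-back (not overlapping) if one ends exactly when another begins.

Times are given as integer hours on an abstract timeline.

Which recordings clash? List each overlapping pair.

Brass Tracking & Dress Session, Brass Tracking & Percussion Block, Brass Tracking & Sectional Overdub, Dress Session & Rhythm Mixing, Full Session & Rhythm Mixing, Percussion Block & Sectional Overdub, Sectional Soundcheck & Vocals Soundcheck

Sorted by start: Sectional Soundcheck, Vocals Soundcheck, Dress Take, Sectional Overdub, Percussion Block, Brass Tracking, Dress Session, Rhythm Mixing, Full Session.
Vocals Soundcheck starts before Sectional Soundcheck ends → Sectional Soundcheck and Vocals Soundcheck overlap.
Dress Take starts after Sectional Soundcheck ends, so nothing later overlaps Sectional Soundcheck either.
Dress Take starts after Vocals Soundcheck ends, so nothing later overlaps Vocals Soundcheck either.
Sectional Overdub starts exactly when Dress Take ends (back-to-back, no overlap), so nothing later overlaps Dress Take either.
Percussion Block starts before Sectional Overdub ends → Sectional Overdub and Percussion Block overlap.
Brass Tracking starts before Sectional Overdub ends → Sectional Overdub and Brass Tracking overlap.
Dress Session starts exactly when Sectional Overdub ends (back-to-back, no overlap), so nothing later overlaps Sectional Overdub either.
Brass Tracking starts before Percussion Block ends → Percussion Block and Brass Tracking overlap.
Dress Session starts exactly when Percussion Block ends (back-to-back, no overlap), so nothing later overlaps Percussion Block either.
Dress Session starts before Brass Tracking ends → Brass Tracking and Dress Session overlap.
Rhythm Mixing starts exactly when Brass Tracking ends (back-to-back, no overlap), so nothing later overlaps Brass Tracking either.
Rhythm Mixing starts before Dress Session ends → Dress Session and Rhythm Mixing overlap.
Full Session starts exactly when Dress Session ends (back-to-back, no overlap).
Full Session starts before Rhythm Mixing ends → Rhythm Mixing and Full Session overlap.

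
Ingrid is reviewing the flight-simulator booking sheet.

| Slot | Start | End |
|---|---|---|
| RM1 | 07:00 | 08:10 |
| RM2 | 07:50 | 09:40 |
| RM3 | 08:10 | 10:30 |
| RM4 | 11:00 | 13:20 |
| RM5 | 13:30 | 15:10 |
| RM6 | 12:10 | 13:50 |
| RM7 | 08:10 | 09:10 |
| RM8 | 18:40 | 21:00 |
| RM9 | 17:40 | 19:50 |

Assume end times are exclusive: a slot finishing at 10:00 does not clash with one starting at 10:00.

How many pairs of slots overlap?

Two intervals overlap when each starts before the other ends.
Sorted by start: RM1, RM2, RM3, RM7, RM4, RM6, RM5, RM9, RM8.
RM2 starts before RM1 ends → RM1 and RM2 overlap.
RM3 starts exactly when RM1 ends (back-to-back, no overlap); RM1 is clear from here.
RM3 starts before RM2 ends → RM2 and RM3 overlap.
RM7 starts before RM2 ends → RM2 and RM7 overlap.
RM4 starts after RM2 ends; RM2 is clear from here.
RM7 starts before RM3 ends → RM3 and RM7 overlap.
RM4 starts after RM3 ends; RM3 is clear from here.
RM4 starts after RM7 ends; RM7 is clear from here.
RM6 starts before RM4 ends → RM4 and RM6 overlap.
RM5 starts after RM4 ends; RM4 is clear from here.
RM5 starts before RM6 ends → RM6 and RM5 overlap.
RM9 starts after RM6 ends; RM6 is clear from here.
RM9 starts after RM5 ends; RM5 is clear from here.
RM8 starts before RM9 ends → RM9 and RM8 overlap.
Overlapping pairs: RM1 & RM2, RM2 & RM3, RM2 & RM7, RM3 & RM7, RM4 & RM6, RM5 & RM6, RM8 & RM9 — 7 in total.

7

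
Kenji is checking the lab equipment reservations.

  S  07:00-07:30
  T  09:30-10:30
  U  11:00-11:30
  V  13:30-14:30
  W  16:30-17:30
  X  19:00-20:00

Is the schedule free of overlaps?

Sorted by start: S, T, U, V, W, X.
T starts after S ends; S is clear from here.
U starts after T ends; T is clear from here.
V starts after U ends; U is clear from here.
W starts after V ends; V is clear from here.
X starts after W ends.
Every pair is clear; the schedule has no overlaps.

Yes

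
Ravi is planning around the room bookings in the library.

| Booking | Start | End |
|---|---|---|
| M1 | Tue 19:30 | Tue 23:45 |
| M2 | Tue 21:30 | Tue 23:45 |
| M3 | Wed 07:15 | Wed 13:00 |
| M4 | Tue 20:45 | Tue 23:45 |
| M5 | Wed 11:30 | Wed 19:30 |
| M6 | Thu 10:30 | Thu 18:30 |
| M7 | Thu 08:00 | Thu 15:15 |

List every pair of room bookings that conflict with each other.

M1 & M2, M1 & M4, M2 & M4, M3 & M5, M6 & M7

Two intervals overlap when each starts before the other ends.
Sorted by start: M1, M4, M2, M3, M5, M7, M6.
M4 starts before M1 ends → M1 and M4 overlap.
M2 starts before M1 ends → M1 and M2 overlap.
M3 starts after M1 ends — done with M1.
M2 starts before M4 ends → M4 and M2 overlap.
M3 starts after M4 ends — done with M4.
M3 starts after M2 ends — done with M2.
M5 starts before M3 ends → M3 and M5 overlap.
M7 starts after M3 ends — done with M3.
M7 starts after M5 ends — done with M5.
M6 starts before M7 ends → M7 and M6 overlap.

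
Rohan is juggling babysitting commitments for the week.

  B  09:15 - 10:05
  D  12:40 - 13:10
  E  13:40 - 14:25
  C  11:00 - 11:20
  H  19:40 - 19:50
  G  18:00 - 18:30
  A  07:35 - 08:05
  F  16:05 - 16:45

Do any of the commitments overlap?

Sorted by start: A, B, C, D, E, F, G, H.
B starts after A ends, so A has no further overlaps.
C starts after B ends, so B has no further overlaps.
D starts after C ends, so C has no further overlaps.
E starts after D ends, so D has no further overlaps.
F starts after E ends, so E has no further overlaps.
G starts after F ends, so F has no further overlaps.
H starts after G ends.
Every pair is clear; the schedule has no overlaps.

No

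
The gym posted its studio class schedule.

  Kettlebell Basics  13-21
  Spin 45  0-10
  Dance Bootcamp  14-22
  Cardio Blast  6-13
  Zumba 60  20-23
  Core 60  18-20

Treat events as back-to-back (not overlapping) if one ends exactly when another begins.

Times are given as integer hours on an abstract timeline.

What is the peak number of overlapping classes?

Walk through starts and ends in time order (an end at T is processed before a start at T):
0 start Spin 45 → 1
6 start Cardio Blast → 2
10 end Spin 45 → 1
13 end Cardio Blast → 0
13 start Kettlebell Basics → 1
14 start Dance Bootcamp → 2
18 start Core 60 → 3
20 end Core 60 → 2
20 start Zumba 60 → 3
21 end Kettlebell Basics → 2
22 end Dance Bootcamp → 1
23 end Zumba 60 → 0
Peak is 3, at 18 (Core 60, Dance Bootcamp, Kettlebell Basics).

3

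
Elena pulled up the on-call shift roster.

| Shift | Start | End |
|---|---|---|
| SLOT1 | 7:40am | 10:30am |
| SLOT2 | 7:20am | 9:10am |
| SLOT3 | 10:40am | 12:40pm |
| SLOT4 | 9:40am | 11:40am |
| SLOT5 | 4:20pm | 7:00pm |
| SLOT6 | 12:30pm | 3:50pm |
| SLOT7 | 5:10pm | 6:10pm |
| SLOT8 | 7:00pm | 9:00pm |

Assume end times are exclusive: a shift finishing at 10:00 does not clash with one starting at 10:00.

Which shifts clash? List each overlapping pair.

Two intervals overlap when each starts before the other ends.
Sorted by start: SLOT2, SLOT1, SLOT4, SLOT3, SLOT6, SLOT5, SLOT7, SLOT8.
SLOT1 starts before SLOT2 ends → SLOT2 and SLOT1 overlap.
SLOT4 starts after SLOT2 ends — done with SLOT2.
SLOT4 starts before SLOT1 ends → SLOT1 and SLOT4 overlap.
SLOT3 starts after SLOT1 ends — done with SLOT1.
SLOT3 starts before SLOT4 ends → SLOT4 and SLOT3 overlap.
SLOT6 starts after SLOT4 ends — done with SLOT4.
SLOT6 starts before SLOT3 ends → SLOT3 and SLOT6 overlap.
SLOT5 starts after SLOT3 ends — done with SLOT3.
SLOT5 starts after SLOT6 ends — done with SLOT6.
SLOT7 starts before SLOT5 ends → SLOT5 and SLOT7 overlap.
SLOT8 starts exactly when SLOT5 ends (back-to-back, no overlap).
SLOT8 starts after SLOT7 ends.

SLOT1 & SLOT2, SLOT1 & SLOT4, SLOT3 & SLOT4, SLOT3 & SLOT6, SLOT5 & SLOT7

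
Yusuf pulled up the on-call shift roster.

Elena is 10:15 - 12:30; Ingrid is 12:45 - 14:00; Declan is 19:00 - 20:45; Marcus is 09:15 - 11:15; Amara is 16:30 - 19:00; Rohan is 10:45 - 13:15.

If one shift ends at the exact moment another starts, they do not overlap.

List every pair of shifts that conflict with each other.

Elena & Marcus, Elena & Rohan, Ingrid & Rohan, Marcus & Rohan

Two intervals overlap when each starts before the other ends.
Sorted by start: Marcus, Elena, Rohan, Ingrid, Amara, Declan.
Elena starts before Marcus ends → Marcus and Elena overlap.
Rohan starts before Marcus ends → Marcus and Rohan overlap.
Ingrid starts after Marcus ends; Marcus is clear from here.
Rohan starts before Elena ends → Elena and Rohan overlap.
Ingrid starts after Elena ends; Elena is clear from here.
Ingrid starts before Rohan ends → Rohan and Ingrid overlap.
Amara starts after Rohan ends; Rohan is clear from here.
Amara starts after Ingrid ends; Ingrid is clear from here.
Declan starts exactly when Amara ends (back-to-back, no overlap).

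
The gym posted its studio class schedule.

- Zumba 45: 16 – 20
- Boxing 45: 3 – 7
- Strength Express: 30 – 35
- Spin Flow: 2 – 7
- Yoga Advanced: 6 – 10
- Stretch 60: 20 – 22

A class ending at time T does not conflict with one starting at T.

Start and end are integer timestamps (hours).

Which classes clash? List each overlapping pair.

Sorted by start: Spin Flow, Boxing 45, Yoga Advanced, Zumba 45, Stretch 60, Strength Express.
Boxing 45 starts before Spin Flow ends → Spin Flow and Boxing 45 overlap.
Yoga Advanced starts before Spin Flow ends → Spin Flow and Yoga Advanced overlap.
Zumba 45 starts after Spin Flow ends — done with Spin Flow.
Yoga Advanced starts before Boxing 45 ends → Boxing 45 and Yoga Advanced overlap.
Zumba 45 starts after Boxing 45 ends — done with Boxing 45.
Zumba 45 starts after Yoga Advanced ends — done with Yoga Advanced.
Stretch 60 starts exactly when Zumba 45 ends (back-to-back, no overlap) — done with Zumba 45.
Strength Express starts after Stretch 60 ends.

Boxing 45 & Spin Flow, Boxing 45 & Yoga Advanced, Spin Flow & Yoga Advanced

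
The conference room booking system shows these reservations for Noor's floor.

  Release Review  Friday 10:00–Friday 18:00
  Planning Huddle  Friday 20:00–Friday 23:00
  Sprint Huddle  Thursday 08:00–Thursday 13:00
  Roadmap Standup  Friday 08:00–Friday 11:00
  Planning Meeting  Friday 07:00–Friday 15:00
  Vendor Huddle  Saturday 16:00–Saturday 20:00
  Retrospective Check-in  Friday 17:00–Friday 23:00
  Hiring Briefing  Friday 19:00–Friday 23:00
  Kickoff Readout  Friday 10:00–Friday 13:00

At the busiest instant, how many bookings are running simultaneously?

4

Sweep the timeline, counting +1 at each start and −1 at each end (ends before starts at a tie):
Thursday 08:00 start Sprint Huddle → 1
Thursday 13:00 end Sprint Huddle → 0
Friday 07:00 start Planning Meeting → 1
Friday 08:00 start Roadmap Standup → 2
Friday 10:00 start Kickoff Readout → 3
Friday 10:00 start Release Review → 4
Friday 11:00 end Roadmap Standup → 3
Friday 13:00 end Kickoff Readout → 2
Friday 15:00 end Planning Meeting → 1
Friday 17:00 start Retrospective Check-in → 2
Friday 18:00 end Release Review → 1
Friday 19:00 start Hiring Briefing → 2
Friday 20:00 start Planning Huddle → 3
Friday 23:00 end Hiring Briefing → 2
Friday 23:00 end Planning Huddle → 1
Friday 23:00 end Retrospective Check-in → 0
Saturday 16:00 start Vendor Huddle → 1
Saturday 20:00 end Vendor Huddle → 0
Peak is 4, at Friday 10:00 (Kickoff Readout, Planning Meeting, Release Review, Roadmap Standup).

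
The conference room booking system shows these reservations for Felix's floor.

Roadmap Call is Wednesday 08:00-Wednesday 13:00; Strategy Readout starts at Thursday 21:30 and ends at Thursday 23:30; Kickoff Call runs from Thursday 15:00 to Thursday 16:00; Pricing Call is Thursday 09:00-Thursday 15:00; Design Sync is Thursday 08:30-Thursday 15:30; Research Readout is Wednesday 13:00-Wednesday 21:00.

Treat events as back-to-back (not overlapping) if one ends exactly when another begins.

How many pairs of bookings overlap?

2

Sorted by start: Roadmap Call, Research Readout, Design Sync, Pricing Call, Kickoff Call, Strategy Readout.
Research Readout starts exactly when Roadmap Call ends (back-to-back, no overlap), so nothing later overlaps Roadmap Call either.
Design Sync starts after Research Readout ends, so nothing later overlaps Research Readout either.
Pricing Call starts before Design Sync ends → Design Sync and Pricing Call overlap.
Kickoff Call starts before Design Sync ends → Design Sync and Kickoff Call overlap.
Strategy Readout starts after Design Sync ends.
Kickoff Call starts exactly when Pricing Call ends (back-to-back, no overlap), so nothing later overlaps Pricing Call either.
Strategy Readout starts after Kickoff Call ends.
Overlapping pairs: Design Sync & Kickoff Call, Design Sync & Pricing Call — 2 in total.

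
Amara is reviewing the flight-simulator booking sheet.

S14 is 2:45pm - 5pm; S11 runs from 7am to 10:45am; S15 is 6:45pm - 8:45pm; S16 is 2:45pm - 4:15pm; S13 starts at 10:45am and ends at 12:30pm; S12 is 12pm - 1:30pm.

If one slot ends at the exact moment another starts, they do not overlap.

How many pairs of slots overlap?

2

Check each pair: they overlap iff neither finishes before the other starts.
Sorted by start: S11, S13, S12, S14, S16, S15.
S13 starts exactly when S11 ends (back-to-back, no overlap); S11 is clear from here.
S12 starts before S13 ends → S13 and S12 overlap.
S14 starts after S13 ends; S13 is clear from here.
S14 starts after S12 ends; S12 is clear from here.
S16 starts before S14 ends → S14 and S16 overlap.
S15 starts after S14 ends.
S15 starts after S16 ends.
Overlapping pairs: S12 & S13, S14 & S16 — 2 in total.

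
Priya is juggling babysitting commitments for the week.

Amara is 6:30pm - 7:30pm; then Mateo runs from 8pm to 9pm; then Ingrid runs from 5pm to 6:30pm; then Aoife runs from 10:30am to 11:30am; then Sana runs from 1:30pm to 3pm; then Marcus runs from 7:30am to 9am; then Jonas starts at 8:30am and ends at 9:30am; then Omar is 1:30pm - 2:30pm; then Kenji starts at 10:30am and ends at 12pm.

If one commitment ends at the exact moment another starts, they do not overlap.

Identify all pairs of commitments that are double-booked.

Aoife & Kenji, Jonas & Marcus, Omar & Sana

Check each pair: they overlap iff neither finishes before the other starts.
Sorted by start: Marcus, Jonas, Aoife, Kenji, Sana, Omar, Ingrid, Amara, Mateo.
Jonas starts before Marcus ends → Marcus and Jonas overlap.
Aoife starts after Marcus ends — done with Marcus.
Aoife starts after Jonas ends — done with Jonas.
Kenji starts before Aoife ends → Aoife and Kenji overlap.
Sana starts after Aoife ends — done with Aoife.
Sana starts after Kenji ends — done with Kenji.
Omar starts before Sana ends → Sana and Omar overlap.
Ingrid starts after Sana ends — done with Sana.
Ingrid starts after Omar ends — done with Omar.
Amara starts exactly when Ingrid ends (back-to-back, no overlap) — done with Ingrid.
Mateo starts after Amara ends.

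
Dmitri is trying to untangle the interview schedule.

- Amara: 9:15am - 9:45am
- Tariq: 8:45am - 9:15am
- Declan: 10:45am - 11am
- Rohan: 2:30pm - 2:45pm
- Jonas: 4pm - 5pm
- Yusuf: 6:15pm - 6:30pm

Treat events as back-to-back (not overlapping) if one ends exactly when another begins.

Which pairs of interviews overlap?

no overlapping pairs

Check each pair: they overlap iff neither finishes before the other starts.
Sorted by start: Tariq, Amara, Declan, Rohan, Jonas, Yusuf.
Amara starts exactly when Tariq ends (back-to-back, no overlap), so nothing later overlaps Tariq either.
Declan starts after Amara ends, so nothing later overlaps Amara either.
Rohan starts after Declan ends, so nothing later overlaps Declan either.
Jonas starts after Rohan ends, so nothing later overlaps Rohan either.
Yusuf starts after Jonas ends.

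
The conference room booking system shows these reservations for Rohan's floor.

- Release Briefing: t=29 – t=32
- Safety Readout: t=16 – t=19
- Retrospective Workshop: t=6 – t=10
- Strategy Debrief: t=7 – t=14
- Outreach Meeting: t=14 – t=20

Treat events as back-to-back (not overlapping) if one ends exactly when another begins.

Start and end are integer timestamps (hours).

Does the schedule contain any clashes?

Yes

Sorted by start: Retrospective Workshop, Strategy Debrief, Outreach Meeting, Safety Readout, Release Briefing.
Strategy Debrief starts before Retrospective Workshop ends → Retrospective Workshop and Strategy Debrief overlap.
That's a conflict, so the schedule is not conflict-free.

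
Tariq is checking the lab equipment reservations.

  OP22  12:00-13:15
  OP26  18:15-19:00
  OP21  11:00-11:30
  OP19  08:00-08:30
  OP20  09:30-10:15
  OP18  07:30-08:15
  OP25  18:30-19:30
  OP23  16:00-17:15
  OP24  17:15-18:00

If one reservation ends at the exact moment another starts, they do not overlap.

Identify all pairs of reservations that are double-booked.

Sorted by start: OP18, OP19, OP20, OP21, OP22, OP23, OP24, OP26, OP25.
OP19 starts before OP18 ends → OP18 and OP19 overlap.
OP20 starts after OP18 ends, so nothing later overlaps OP18 either.
OP20 starts after OP19 ends, so nothing later overlaps OP19 either.
OP21 starts after OP20 ends, so nothing later overlaps OP20 either.
OP22 starts after OP21 ends, so nothing later overlaps OP21 either.
OP23 starts after OP22 ends, so nothing later overlaps OP22 either.
OP24 starts exactly when OP23 ends (back-to-back, no overlap), so nothing later overlaps OP23 either.
OP26 starts after OP24 ends, so nothing later overlaps OP24 either.
OP25 starts before OP26 ends → OP26 and OP25 overlap.

OP18 & OP19, OP25 & OP26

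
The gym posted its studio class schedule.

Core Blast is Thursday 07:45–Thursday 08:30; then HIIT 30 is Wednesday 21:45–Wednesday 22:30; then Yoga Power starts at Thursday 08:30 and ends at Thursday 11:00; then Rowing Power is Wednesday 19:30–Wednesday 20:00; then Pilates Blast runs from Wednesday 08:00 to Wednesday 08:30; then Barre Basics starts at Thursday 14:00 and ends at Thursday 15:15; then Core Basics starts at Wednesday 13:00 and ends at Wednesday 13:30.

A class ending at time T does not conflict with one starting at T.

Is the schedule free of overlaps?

Two intervals overlap when each starts before the other ends.
Sorted by start: Pilates Blast, Core Basics, Rowing Power, HIIT 30, Core Blast, Yoga Power, Barre Basics.
Core Basics starts after Pilates Blast ends, so nothing later overlaps Pilates Blast either.
Rowing Power starts after Core Basics ends, so nothing later overlaps Core Basics either.
HIIT 30 starts after Rowing Power ends, so nothing later overlaps Rowing Power either.
Core Blast starts after HIIT 30 ends, so nothing later overlaps HIIT 30 either.
Yoga Power starts exactly when Core Blast ends (back-to-back, no overlap), so nothing later overlaps Core Blast either.
Barre Basics starts after Yoga Power ends.
Every pair is clear; the schedule has no overlaps.

Yes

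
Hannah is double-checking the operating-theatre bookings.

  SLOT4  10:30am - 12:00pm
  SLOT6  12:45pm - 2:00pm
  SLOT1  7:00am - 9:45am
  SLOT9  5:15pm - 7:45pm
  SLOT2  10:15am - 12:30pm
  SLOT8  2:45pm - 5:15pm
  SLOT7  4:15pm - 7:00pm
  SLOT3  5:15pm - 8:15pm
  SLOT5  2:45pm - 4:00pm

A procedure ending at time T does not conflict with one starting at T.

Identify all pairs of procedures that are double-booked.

SLOT2 & SLOT4, SLOT3 & SLOT7, SLOT3 & SLOT9, SLOT5 & SLOT8, SLOT7 & SLOT8, SLOT7 & SLOT9

Sorted by start: SLOT1, SLOT2, SLOT4, SLOT6, SLOT5, SLOT8, SLOT7, SLOT3, SLOT9.
SLOT2 starts after SLOT1 ends, so nothing later overlaps SLOT1 either.
SLOT4 starts before SLOT2 ends → SLOT2 and SLOT4 overlap.
SLOT6 starts after SLOT2 ends, so nothing later overlaps SLOT2 either.
SLOT6 starts after SLOT4 ends, so nothing later overlaps SLOT4 either.
SLOT5 starts after SLOT6 ends, so nothing later overlaps SLOT6 either.
SLOT8 starts before SLOT5 ends → SLOT5 and SLOT8 overlap.
SLOT7 starts after SLOT5 ends, so nothing later overlaps SLOT5 either.
SLOT7 starts before SLOT8 ends → SLOT8 and SLOT7 overlap.
SLOT3 starts exactly when SLOT8 ends (back-to-back, no overlap), so nothing later overlaps SLOT8 either.
SLOT3 starts before SLOT7 ends → SLOT7 and SLOT3 overlap.
SLOT9 starts before SLOT7 ends → SLOT7 and SLOT9 overlap.
SLOT9 starts before SLOT3 ends → SLOT3 and SLOT9 overlap.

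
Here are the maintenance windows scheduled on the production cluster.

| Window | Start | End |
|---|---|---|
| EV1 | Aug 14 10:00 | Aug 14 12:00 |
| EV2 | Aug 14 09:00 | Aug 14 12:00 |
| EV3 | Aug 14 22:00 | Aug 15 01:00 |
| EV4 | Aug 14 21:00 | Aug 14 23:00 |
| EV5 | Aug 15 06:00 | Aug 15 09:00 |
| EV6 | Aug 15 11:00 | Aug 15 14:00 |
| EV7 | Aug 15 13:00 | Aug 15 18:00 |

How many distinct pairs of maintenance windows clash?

Sorted by start: EV2, EV1, EV4, EV3, EV5, EV6, EV7.
EV1 starts before EV2 ends → EV2 and EV1 overlap.
EV4 starts after EV2 ends, so EV2 has no further overlaps.
EV4 starts after EV1 ends, so EV1 has no further overlaps.
EV3 starts before EV4 ends → EV4 and EV3 overlap.
EV5 starts after EV4 ends, so EV4 has no further overlaps.
EV5 starts after EV3 ends, so EV3 has no further overlaps.
EV6 starts after EV5 ends, so EV5 has no further overlaps.
EV7 starts before EV6 ends → EV6 and EV7 overlap.
Overlapping pairs: EV1 & EV2, EV3 & EV4, EV6 & EV7 — 3 in total.

3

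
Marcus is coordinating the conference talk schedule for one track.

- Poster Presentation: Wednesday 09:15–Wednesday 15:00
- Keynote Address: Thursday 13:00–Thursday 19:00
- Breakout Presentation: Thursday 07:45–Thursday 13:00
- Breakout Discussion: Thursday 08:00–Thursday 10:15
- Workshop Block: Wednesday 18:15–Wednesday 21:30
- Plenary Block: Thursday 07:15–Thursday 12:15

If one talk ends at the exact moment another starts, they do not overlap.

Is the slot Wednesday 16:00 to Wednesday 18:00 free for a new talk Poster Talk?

Poster Presentation: ends Wednesday 15:00 at or before Poster Talk starts Wednesday 16:00 → clear.
Workshop Block: starts Wednesday 18:15 at or after Poster Talk ends Wednesday 18:00 → clear.
Plenary Block: starts Thursday 07:15 at or after Poster Talk ends Wednesday 18:00 → clear.
Breakout Presentation: starts Thursday 07:45 at or after Poster Talk ends Wednesday 18:00 → clear.
Breakout Discussion: starts Thursday 08:00 at or after Poster Talk ends Wednesday 18:00 → clear.
Keynote Address: starts Thursday 13:00 at or after Poster Talk ends Wednesday 18:00 → clear.

Yes — the slot is free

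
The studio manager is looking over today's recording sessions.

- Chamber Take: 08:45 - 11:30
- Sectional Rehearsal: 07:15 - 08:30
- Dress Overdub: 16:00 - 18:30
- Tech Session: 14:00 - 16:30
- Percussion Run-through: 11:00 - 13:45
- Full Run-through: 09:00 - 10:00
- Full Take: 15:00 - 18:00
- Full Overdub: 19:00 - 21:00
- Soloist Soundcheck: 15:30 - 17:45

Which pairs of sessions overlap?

Sorted by start: Sectional Rehearsal, Chamber Take, Full Run-through, Percussion Run-through, Tech Session, Full Take, Soloist Soundcheck, Dress Overdub, Full Overdub.
Chamber Take starts after Sectional Rehearsal ends, so nothing later overlaps Sectional Rehearsal either.
Full Run-through starts before Chamber Take ends → Chamber Take and Full Run-through overlap.
Percussion Run-through starts before Chamber Take ends → Chamber Take and Percussion Run-through overlap.
Tech Session starts after Chamber Take ends, so nothing later overlaps Chamber Take either.
Percussion Run-through starts after Full Run-through ends, so nothing later overlaps Full Run-through either.
Tech Session starts after Percussion Run-through ends, so nothing later overlaps Percussion Run-through either.
Full Take starts before Tech Session ends → Tech Session and Full Take overlap.
Soloist Soundcheck starts before Tech Session ends → Tech Session and Soloist Soundcheck overlap.
Dress Overdub starts before Tech Session ends → Tech Session and Dress Overdub overlap.
Full Overdub starts after Tech Session ends.
Soloist Soundcheck starts before Full Take ends → Full Take and Soloist Soundcheck overlap.
Dress Overdub starts before Full Take ends → Full Take and Dress Overdub overlap.
Full Overdub starts after Full Take ends.
Dress Overdub starts before Soloist Soundcheck ends → Soloist Soundcheck and Dress Overdub overlap.
Full Overdub starts after Soloist Soundcheck ends.
Full Overdub starts after Dress Overdub ends.

Chamber Take & Full Run-through, Chamber Take & Percussion Run-through, Dress Overdub & Full Take, Dress Overdub & Soloist Soundcheck, Dress Overdub & Tech Session, Full Take & Soloist Soundcheck, Full Take & Tech Session, Soloist Soundcheck & Tech Session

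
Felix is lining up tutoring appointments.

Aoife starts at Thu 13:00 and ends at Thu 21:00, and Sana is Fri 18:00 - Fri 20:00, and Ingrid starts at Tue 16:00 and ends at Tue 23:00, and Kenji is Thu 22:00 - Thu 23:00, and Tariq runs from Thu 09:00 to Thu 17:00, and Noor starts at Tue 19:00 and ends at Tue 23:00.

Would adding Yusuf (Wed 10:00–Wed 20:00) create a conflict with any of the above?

Ingrid: ends Tue 23:00 at or before Yusuf starts Wed 10:00 → clear.
Noor: ends Tue 23:00 at or before Yusuf starts Wed 10:00 → clear.
Tariq: starts Thu 09:00 at or after Yusuf ends Wed 20:00 → clear.
Aoife: starts Thu 13:00 at or after Yusuf ends Wed 20:00 → clear.
Kenji: starts Thu 22:00 at or after Yusuf ends Wed 20:00 → clear.
Sana: starts Fri 18:00 at or after Yusuf ends Wed 20:00 → clear.

No — it doesn't clash with anything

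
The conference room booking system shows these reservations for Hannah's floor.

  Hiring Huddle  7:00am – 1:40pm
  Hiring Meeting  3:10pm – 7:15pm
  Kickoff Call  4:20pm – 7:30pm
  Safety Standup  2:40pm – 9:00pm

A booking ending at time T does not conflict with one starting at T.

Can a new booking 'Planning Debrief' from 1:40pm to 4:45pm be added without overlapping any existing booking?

No — it overlaps Hiring Meeting, Kickoff Call, Safety Standup

Hiring Huddle: ends 1:40pm at or before Planning Debrief starts 1:40pm → clear.
Safety Standup: starts 2:40pm before Planning Debrief ends 4:45pm, and ends 9:00pm after Planning Debrief starts 1:40pm → overlap.
Hiring Meeting: starts 3:10pm before Planning Debrief ends 4:45pm, and ends 7:15pm after Planning Debrief starts 1:40pm → overlap.
Kickoff Call: starts 4:20pm before Planning Debrief ends 4:45pm, and ends 7:30pm after Planning Debrief starts 1:40pm → overlap.
Planning Debrief overlaps Hiring Meeting, Kickoff Call, Safety Standup.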